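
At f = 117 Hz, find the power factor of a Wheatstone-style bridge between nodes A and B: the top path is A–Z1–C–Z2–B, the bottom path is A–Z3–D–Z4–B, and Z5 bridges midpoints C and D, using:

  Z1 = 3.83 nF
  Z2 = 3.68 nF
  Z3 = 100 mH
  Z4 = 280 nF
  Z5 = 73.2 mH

Step 1 — Angular frequency: ω = 2π·f = 2π·117 = 735.1 rad/s.
Step 2 — Component impedances:
  Z1: Z = 1/(jωC) = -j/(ω·C) = 0 - j3.552e+05 Ω
  Z2: Z = 1/(jωC) = -j/(ω·C) = 0 - j3.696e+05 Ω
  Z3: Z = jωL = j·735.1·0.1 = 0 + j73.51 Ω
  Z4: Z = 1/(jωC) = -j/(ω·C) = 0 - j4858 Ω
  Z5: Z = jωL = j·735.1·0.0732 = 0 + j53.81 Ω
Step 3 — Bridge requires nodal analysis (the Z5 bridge couples midpoints C and D, so the two paths cannot be reduced to a simple series/parallel combination). Setting node B to ground and injecting 1 A at node A, the 3-node admittance system at A, C, D solves to V_A = Z_AB = 0 - j4722 Ω = 4722∠-90.0° Ω.
Step 4 — Power factor: PF = cos(φ) = Re(Z)/|Z| = 0/4722 = 0.
Step 5 — Type: Im(Z) = -4722 ⇒ leading (phase φ = -90.0°).

PF = 0 (leading, φ = -90.0°)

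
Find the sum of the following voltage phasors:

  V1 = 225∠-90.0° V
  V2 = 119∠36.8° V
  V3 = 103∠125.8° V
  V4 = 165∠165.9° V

Step 1 — Convert each phasor to rectangular form:
  V1 = 225·(cos(-90.0°) + j·sin(-90.0°)) = 0 - j225 V
  V2 = 119·(cos(36.8°) + j·sin(36.8°)) = 95.29 + j71.28 V
  V3 = 103·(cos(125.8°) + j·sin(125.8°)) = -60.25 + j83.54 V
  V4 = 165·(cos(165.9°) + j·sin(165.9°)) = -160 + j40.2 V
Step 2 — Sum components: V_total = -125 - j29.98 V.
Step 3 — Convert to polar: |V_total| = 128.5 V, ∠V_total = -166.5°.

V_total = 128.5∠-166.5° V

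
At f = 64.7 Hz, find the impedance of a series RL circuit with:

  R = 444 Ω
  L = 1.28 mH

Step 1 — Angular frequency: ω = 2π·f = 2π·64.7 = 406.5 rad/s.
Step 2 — Component impedances:
  R: Z = R = 444 Ω
  L: Z = jωL = j·406.5·0.00128 = 0 + j0.5203 Ω
Step 3 — Series combination: Z_total = R + L = 444 + j0.5203 Ω = 444∠0.1° Ω.

Z = 444 + j0.5203 Ω = 444∠0.1° Ω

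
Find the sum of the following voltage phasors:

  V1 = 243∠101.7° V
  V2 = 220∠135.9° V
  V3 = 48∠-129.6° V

Step 1 — Convert each phasor to rectangular form:
  V1 = 243·(cos(101.7°) + j·sin(101.7°)) = -49.28 + j238 V
  V2 = 220·(cos(135.9°) + j·sin(135.9°)) = -158 + j153.1 V
  V3 = 48·(cos(-129.6°) + j·sin(-129.6°)) = -30.6 - j36.98 V
Step 2 — Sum components: V_total = -237.9 + j354.1 V.
Step 3 — Convert to polar: |V_total| = 426.5 V, ∠V_total = 123.9°.

V_total = 426.5∠123.9° V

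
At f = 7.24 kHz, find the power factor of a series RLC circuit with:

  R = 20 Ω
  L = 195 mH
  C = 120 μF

Step 1 — Angular frequency: ω = 2π·f = 2π·7240 = 4.549e+04 rad/s.
Step 2 — Component impedances:
  R: Z = R = 20 Ω
  L: Z = jωL = j·4.549e+04·0.195 = 0 + j8871 Ω
  C: Z = 1/(jωC) = -j/(ω·C) = 0 - j0.1832 Ω
Step 3 — Series combination: Z_total = R + L + C = 20 + j8870 Ω = 8870∠89.9° Ω.
Step 4 — Power factor: PF = cos(φ) = Re(Z)/|Z| = 20/8870 = 0.002255.
Step 5 — Type: Im(Z) = 8870 ⇒ lagging (phase φ = 89.9°).

PF = 0.002255 (lagging, φ = 89.9°)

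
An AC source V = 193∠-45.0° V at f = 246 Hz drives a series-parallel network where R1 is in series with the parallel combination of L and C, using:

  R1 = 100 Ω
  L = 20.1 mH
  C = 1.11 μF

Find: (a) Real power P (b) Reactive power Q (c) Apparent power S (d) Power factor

Step 1 — Angular frequency: ω = 2π·f = 2π·246 = 1546 rad/s.
Step 2 — Component impedances:
  R1: Z = R = 100 Ω
  L: Z = jωL = j·1546·0.0201 = 0 + j31.07 Ω
  C: Z = 1/(jωC) = -j/(ω·C) = 0 - j582.9 Ω
Step 3 — Parallel branch: L || C = 1/(1/L + 1/C) = 0 + j32.82 Ω.
Step 4 — Series with R1: Z_total = R1 + (L || C) = 100 + j32.82 Ω = 105.2∠18.2° Ω.
Step 5 — Source phasor: V = 193∠-45.0° V = 136.5 - j136.5 V.
Step 6 — Current: I = V / Z = 0.8277 - j1.636 A = 1.834∠-63.2° A.
Step 7 — Complex power: S = V·I* = 336.3 + j110.4 VA.
Step 8 — Real power: P = Re(S) = 336.3 W.
Step 9 — Reactive power: Q = Im(S) = 110.4 VAR.
Step 10 — Apparent power: |S| = 353.9 VA.
Step 11 — Power factor: PF = P/|S| = 0.9501 (lagging).

(a) P = 336.3 W  (b) Q = 110.4 VAR  (c) S = 353.9 VA  (d) PF = 0.9501 (lagging)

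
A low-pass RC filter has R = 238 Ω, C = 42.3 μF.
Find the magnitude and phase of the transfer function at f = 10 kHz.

Step 1 — Angular frequency: ω = 2π·1e+04 = 6.283e+04 rad/s.
Step 2 — Transfer function: H(jω) = 1/(1 + jωRC).
Step 3 — Denominator: 1 + jωRC = 1 + j·6.283e+04·238·4.23e-05 = 1 + j632.6.
Step 4 — H = 2.499e-06 - j0.001581.
Step 5 — Magnitude: |H| = 0.001581 (-56.0 dB); phase: φ = -89.9°.

|H| = 0.001581 (-56.0 dB), φ = -89.9°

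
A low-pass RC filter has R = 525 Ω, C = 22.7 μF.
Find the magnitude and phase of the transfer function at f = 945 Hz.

Step 1 — Angular frequency: ω = 2π·945 = 5938 rad/s.
Step 2 — Transfer function: H(jω) = 1/(1 + jωRC).
Step 3 — Denominator: 1 + jωRC = 1 + j·5938·525·2.27e-05 = 1 + j70.76.
Step 4 — H = 0.0001997 - j0.01413.
Step 5 — Magnitude: |H| = 0.01413 (-37.0 dB); phase: φ = -89.2°.

|H| = 0.01413 (-37.0 dB), φ = -89.2°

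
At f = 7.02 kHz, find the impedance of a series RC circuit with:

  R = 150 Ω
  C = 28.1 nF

Step 1 — Angular frequency: ω = 2π·f = 2π·7020 = 4.411e+04 rad/s.
Step 2 — Component impedances:
  R: Z = R = 150 Ω
  C: Z = 1/(jωC) = -j/(ω·C) = 0 - j806.8 Ω
Step 3 — Series combination: Z_total = R + C = 150 - j806.8 Ω = 820.6∠-79.5° Ω.

Z = 150 - j806.8 Ω = 820.6∠-79.5° Ω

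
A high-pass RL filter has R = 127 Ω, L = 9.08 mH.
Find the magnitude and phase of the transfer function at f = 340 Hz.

Step 1 — Angular frequency: ω = 2π·340 = 2136 rad/s.
Step 2 — Transfer function: H(jω) = jωL/(R + jωL).
Step 3 — Numerator jωL = j·19.4; denominator R + jωL = 127 + j19.4.
Step 4 — H = 0.0228 + j0.1493.
Step 5 — Magnitude: |H| = 0.151 (-16.4 dB); phase: φ = 81.3°.

|H| = 0.151 (-16.4 dB), φ = 81.3°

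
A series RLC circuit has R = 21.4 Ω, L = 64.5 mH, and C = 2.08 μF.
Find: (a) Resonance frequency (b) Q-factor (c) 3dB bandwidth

Step 1 — Resonance: ω₀ = 1/√(LC) = 1/√(0.0645·2.08e-06) = 2730 rad/s.
Step 2 — f₀ = ω₀/(2π) = 434.5 Hz.
Step 3 — Series Q: Q = ω₀L/R = 2730·0.0645/21.4 = 8.229.
Step 4 — Bandwidth: Δω = ω₀/Q = 331.8 rad/s; BW = Δω/(2π) = 52.8 Hz.

(a) f₀ = 434.5 Hz  (b) Q = 8.229  (c) BW = 52.8 Hz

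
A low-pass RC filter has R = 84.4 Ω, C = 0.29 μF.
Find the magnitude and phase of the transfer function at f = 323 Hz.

Step 1 — Angular frequency: ω = 2π·323 = 2029 rad/s.
Step 2 — Transfer function: H(jω) = 1/(1 + jωRC).
Step 3 — Denominator: 1 + jωRC = 1 + j·2029·84.4·2.9e-07 = 1 + j0.04967.
Step 4 — H = 0.9975 - j0.04955.
Step 5 — Magnitude: |H| = 0.9988 (-0.0 dB); phase: φ = -2.8°.

|H| = 0.9988 (-0.0 dB), φ = -2.8°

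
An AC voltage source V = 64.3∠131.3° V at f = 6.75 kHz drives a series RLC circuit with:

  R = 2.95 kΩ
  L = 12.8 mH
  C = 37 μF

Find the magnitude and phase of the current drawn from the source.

Step 1 — Angular frequency: ω = 2π·f = 2π·6750 = 4.241e+04 rad/s.
Step 2 — Component impedances:
  R: Z = R = 2950 Ω
  L: Z = jωL = j·4.241e+04·0.0128 = 0 + j542.9 Ω
  C: Z = 1/(jωC) = -j/(ω·C) = 0 - j0.6373 Ω
Step 3 — Series combination: Z_total = R + L + C = 2950 + j542.2 Ω = 2999∠10.4° Ω.
Step 4 — Source phasor: V = 64.3∠131.3° V = -42.44 + j48.31 V.
Step 5 — Ohm's law: I = V / Z_total = (-42.44 + j48.31) / (2950 + j542.2) = -0.011 + j0.0184 A.
Step 6 — Convert to polar: |I| = 0.02144 A, ∠I = 120.9°.

I = 0.02144∠120.9° A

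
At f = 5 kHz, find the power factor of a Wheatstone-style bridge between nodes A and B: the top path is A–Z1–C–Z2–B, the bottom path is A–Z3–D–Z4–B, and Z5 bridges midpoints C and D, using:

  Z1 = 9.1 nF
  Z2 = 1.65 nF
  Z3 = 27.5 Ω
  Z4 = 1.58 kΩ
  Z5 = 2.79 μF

Step 1 — Angular frequency: ω = 2π·f = 2π·5000 = 3.142e+04 rad/s.
Step 2 — Component impedances:
  Z1: Z = 1/(jωC) = -j/(ω·C) = 0 - j3498 Ω
  Z2: Z = 1/(jωC) = -j/(ω·C) = 0 - j1.929e+04 Ω
  Z3: Z = R = 27.5 Ω
  Z4: Z = R = 1580 Ω
  Z5: Z = 1/(jωC) = -j/(ω·C) = 0 - j11.41 Ω
Step 3 — Bridge requires nodal analysis (the Z5 bridge couples midpoints C and D, so the two paths cannot be reduced to a simple series/parallel combination). Setting node B to ground and injecting 1 A at node A, the 3-node admittance system at A, C, D solves to V_A = Z_AB = 1597 - j128.7 Ω = 1602∠-4.6° Ω.
Step 4 — Power factor: PF = cos(φ) = Re(Z)/|Z| = 1597/1602.2 = 0.9968.
Step 5 — Type: Im(Z) = -128.7 ⇒ leading (phase φ = -4.6°).

PF = 0.9968 (leading, φ = -4.6°)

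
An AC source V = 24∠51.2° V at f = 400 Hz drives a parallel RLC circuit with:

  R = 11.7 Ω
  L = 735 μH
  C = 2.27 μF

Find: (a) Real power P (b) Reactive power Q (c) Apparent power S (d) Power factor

Step 1 — Angular frequency: ω = 2π·f = 2π·400 = 2513 rad/s.
Step 2 — Component impedances:
  R: Z = R = 11.7 Ω
  L: Z = jωL = j·2513·0.000735 = 0 + j1.847 Ω
  C: Z = 1/(jωC) = -j/(ω·C) = 0 - j175.3 Ω
Step 3 — Parallel combination: 1/Z_total = 1/R + 1/L + 1/C; Z_total = 0.2905 + j1.821 Ω = 1.844∠80.9° Ω.
Step 4 — Source phasor: V = 24∠51.2° V = 15.04 + j18.7 V.
Step 5 — Current: I = V / Z = 11.3 - j6.457 A = 13.02∠-29.7° A.
Step 6 — Complex power: S = V·I* = 49.23 + j308.5 VA.
Step 7 — Real power: P = Re(S) = 49.23 W.
Step 8 — Reactive power: Q = Im(S) = 308.5 VAR.
Step 9 — Apparent power: |S| = 312.4 VA.
Step 10 — Power factor: PF = P/|S| = 0.1576 (lagging).

(a) P = 49.23 W  (b) Q = 308.5 VAR  (c) S = 312.4 VA  (d) PF = 0.1576 (lagging)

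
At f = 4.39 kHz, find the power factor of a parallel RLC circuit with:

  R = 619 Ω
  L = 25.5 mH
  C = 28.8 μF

Step 1 — Angular frequency: ω = 2π·f = 2π·4390 = 2.758e+04 rad/s.
Step 2 — Component impedances:
  R: Z = R = 619 Ω
  L: Z = jωL = j·2.758e+04·0.0255 = 0 + j703.4 Ω
  C: Z = 1/(jωC) = -j/(ω·C) = 0 - j1.259 Ω
Step 3 — Parallel combination: 1/Z_total = 1/R + 1/L + 1/C; Z_total = 0.002569 - j1.261 Ω = 1.261∠-89.9° Ω.
Step 4 — Power factor: PF = cos(φ) = Re(Z)/|Z| = 0.002569/1.261 = 0.002037.
Step 5 — Type: Im(Z) = -1.261 ⇒ leading (phase φ = -89.9°).

PF = 0.002037 (leading, φ = -89.9°)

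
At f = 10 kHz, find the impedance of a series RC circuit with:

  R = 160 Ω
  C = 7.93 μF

Step 1 — Angular frequency: ω = 2π·f = 2π·1e+04 = 6.283e+04 rad/s.
Step 2 — Component impedances:
  R: Z = R = 160 Ω
  C: Z = 1/(jωC) = -j/(ω·C) = 0 - j2.007 Ω
Step 3 — Series combination: Z_total = R + C = 160 - j2.007 Ω = 160∠-0.7° Ω.

Z = 160 - j2.007 Ω = 160∠-0.7° Ω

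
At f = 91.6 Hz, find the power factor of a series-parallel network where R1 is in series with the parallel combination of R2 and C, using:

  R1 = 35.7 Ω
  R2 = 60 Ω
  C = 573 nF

Step 1 — Angular frequency: ω = 2π·f = 2π·91.6 = 575.5 rad/s.
Step 2 — Component impedances:
  R1: Z = R = 35.7 Ω
  R2: Z = R = 60 Ω
  C: Z = 1/(jωC) = -j/(ω·C) = 0 - j3032 Ω
Step 3 — Parallel branch: R2 || C = 1/(1/R2 + 1/C) = 59.98 - j1.187 Ω.
Step 4 — Series with R1: Z_total = R1 + (R2 || C) = 95.68 - j1.187 Ω = 95.68∠-0.7° Ω.
Step 5 — Power factor: PF = cos(φ) = Re(Z)/|Z| = 95.677/95.684 = 0.9999.
Step 6 — Type: Im(Z) = -1.187 ⇒ leading (phase φ = -0.7°).

PF = 0.9999 (leading, φ = -0.7°)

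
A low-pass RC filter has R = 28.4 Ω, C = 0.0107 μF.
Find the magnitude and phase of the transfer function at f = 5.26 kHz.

Step 1 — Angular frequency: ω = 2π·5260 = 3.305e+04 rad/s.
Step 2 — Transfer function: H(jω) = 1/(1 + jωRC).
Step 3 — Denominator: 1 + jωRC = 1 + j·3.305e+04·28.4·1.07e-08 = 1 + j0.01004.
Step 4 — H = 0.9999 - j0.01004.
Step 5 — Magnitude: |H| = 0.9999 (-0.0 dB); phase: φ = -0.6°.

|H| = 0.9999 (-0.0 dB), φ = -0.6°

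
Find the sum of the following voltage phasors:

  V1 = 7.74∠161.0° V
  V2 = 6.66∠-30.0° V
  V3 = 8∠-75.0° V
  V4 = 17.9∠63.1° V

Step 1 — Convert each phasor to rectangular form:
  V1 = 7.74·(cos(161.0°) + j·sin(161.0°)) = -7.318 + j2.52 V
  V2 = 6.66·(cos(-30.0°) + j·sin(-30.0°)) = 5.768 - j3.33 V
  V3 = 8·(cos(-75.0°) + j·sin(-75.0°)) = 2.071 - j7.727 V
  V4 = 17.9·(cos(63.1°) + j·sin(63.1°)) = 8.099 + j15.96 V
Step 2 — Sum components: V_total = 8.619 + j7.426 V.
Step 3 — Convert to polar: |V_total| = 11.38 V, ∠V_total = 40.7°.

V_total = 11.38∠40.7° V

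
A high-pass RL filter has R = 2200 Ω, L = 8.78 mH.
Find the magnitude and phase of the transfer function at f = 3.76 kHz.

Step 1 — Angular frequency: ω = 2π·3760 = 2.362e+04 rad/s.
Step 2 — Transfer function: H(jω) = jωL/(R + jωL).
Step 3 — Numerator jωL = j·207.4; denominator R + jωL = 2200 + j207.4.
Step 4 — H = 0.008811 + j0.09345.
Step 5 — Magnitude: |H| = 0.09387 (-20.5 dB); phase: φ = 84.6°.

|H| = 0.09387 (-20.5 dB), φ = 84.6°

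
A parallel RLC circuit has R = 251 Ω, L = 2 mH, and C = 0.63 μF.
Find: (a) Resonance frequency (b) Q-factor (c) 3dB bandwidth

Step 1 — Resonance: ω₀ = 1/√(LC) = 1/√(0.002·6.3e-07) = 2.817e+04 rad/s.
Step 2 — f₀ = ω₀/(2π) = 4484 Hz.
Step 3 — Parallel Q: Q = R/(ω₀L) = 251/(2.817e+04·0.002) = 4.455.
Step 4 — Bandwidth: Δω = ω₀/Q = 6324 rad/s; BW = Δω/(2π) = 1006 Hz.

(a) f₀ = 4484 Hz  (b) Q = 4.455  (c) BW = 1006 Hz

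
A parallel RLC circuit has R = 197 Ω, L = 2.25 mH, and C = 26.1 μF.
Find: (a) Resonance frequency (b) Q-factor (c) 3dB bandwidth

Step 1 — Resonance: ω₀ = 1/√(LC) = 1/√(0.00225·2.61e-05) = 4127 rad/s.
Step 2 — f₀ = ω₀/(2π) = 656.8 Hz.
Step 3 — Parallel Q: Q = R/(ω₀L) = 197/(4127·0.00225) = 21.22.
Step 4 — Bandwidth: Δω = ω₀/Q = 194.5 rad/s; BW = Δω/(2π) = 30.95 Hz.

(a) f₀ = 656.8 Hz  (b) Q = 21.22  (c) BW = 30.95 Hz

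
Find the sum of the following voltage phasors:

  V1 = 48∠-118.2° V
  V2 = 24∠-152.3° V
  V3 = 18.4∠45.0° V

Step 1 — Convert each phasor to rectangular form:
  V1 = 48·(cos(-118.2°) + j·sin(-118.2°)) = -22.68 - j42.3 V
  V2 = 24·(cos(-152.3°) + j·sin(-152.3°)) = -21.25 - j11.16 V
  V3 = 18.4·(cos(45.0°) + j·sin(45.0°)) = 13.01 + j13.01 V
Step 2 — Sum components: V_total = -30.92 - j40.45 V.
Step 3 — Convert to polar: |V_total| = 50.91 V, ∠V_total = -127.4°.

V_total = 50.91∠-127.4° V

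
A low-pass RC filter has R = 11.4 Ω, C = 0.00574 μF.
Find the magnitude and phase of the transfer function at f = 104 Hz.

Step 1 — Angular frequency: ω = 2π·104 = 653.5 rad/s.
Step 2 — Transfer function: H(jω) = 1/(1 + jωRC).
Step 3 — Denominator: 1 + jωRC = 1 + j·653.5·11.4·5.74e-09 = 1 + j4.276e-05.
Step 4 — H = 1 - j4.276e-05.
Step 5 — Magnitude: |H| = 1 (-0.0 dB); phase: φ = -0.0°.

|H| = 1 (-0.0 dB), φ = -0.0°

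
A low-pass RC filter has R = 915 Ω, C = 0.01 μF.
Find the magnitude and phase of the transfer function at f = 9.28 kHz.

Step 1 — Angular frequency: ω = 2π·9280 = 5.831e+04 rad/s.
Step 2 — Transfer function: H(jω) = 1/(1 + jωRC).
Step 3 — Denominator: 1 + jωRC = 1 + j·5.831e+04·915·1e-08 = 1 + j0.5335.
Step 4 — H = 0.7784 - j0.4153.
Step 5 — Magnitude: |H| = 0.8823 (-1.1 dB); phase: φ = -28.1°.

|H| = 0.8823 (-1.1 dB), φ = -28.1°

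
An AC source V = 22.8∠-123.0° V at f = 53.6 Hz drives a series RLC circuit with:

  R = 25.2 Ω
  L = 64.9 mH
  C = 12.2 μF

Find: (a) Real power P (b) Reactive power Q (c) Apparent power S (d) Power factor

Step 1 — Angular frequency: ω = 2π·f = 2π·53.6 = 336.8 rad/s.
Step 2 — Component impedances:
  R: Z = R = 25.2 Ω
  L: Z = jωL = j·336.8·0.0649 = 0 + j21.86 Ω
  C: Z = 1/(jωC) = -j/(ω·C) = 0 - j243.4 Ω
Step 3 — Series combination: Z_total = R + L + C = 25.2 - j221.5 Ω = 223∠-83.5° Ω.
Step 4 — Source phasor: V = 22.8∠-123.0° V = -12.42 - j19.12 V.
Step 5 — Current: I = V / Z = 0.07892 - j0.06503 A = 0.1023∠-39.5° A.
Step 6 — Complex power: S = V·I* = 0.2635 - j2.317 VA.
Step 7 — Real power: P = Re(S) = 0.2635 W.
Step 8 — Reactive power: Q = Im(S) = -2.317 VAR.
Step 9 — Apparent power: |S| = 2.332 VA.
Step 10 — Power factor: PF = P/|S| = 0.113 (leading).

(a) P = 0.2635 W  (b) Q = -2.317 VAR  (c) S = 2.332 VA  (d) PF = 0.113 (leading)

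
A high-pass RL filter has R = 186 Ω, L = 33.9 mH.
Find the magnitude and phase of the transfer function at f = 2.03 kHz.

Step 1 — Angular frequency: ω = 2π·2030 = 1.275e+04 rad/s.
Step 2 — Transfer function: H(jω) = jωL/(R + jωL).
Step 3 — Numerator jωL = j·432.4; denominator R + jωL = 186 + j432.4.
Step 4 — H = 0.8439 + j0.363.
Step 5 — Magnitude: |H| = 0.9186 (-0.7 dB); phase: φ = 23.3°.

|H| = 0.9186 (-0.7 dB), φ = 23.3°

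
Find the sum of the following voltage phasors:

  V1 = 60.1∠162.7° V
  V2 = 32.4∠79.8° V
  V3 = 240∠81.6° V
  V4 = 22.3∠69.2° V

Step 1 — Convert each phasor to rectangular form:
  V1 = 60.1·(cos(162.7°) + j·sin(162.7°)) = -57.38 + j17.87 V
  V2 = 32.4·(cos(79.8°) + j·sin(79.8°)) = 5.738 + j31.89 V
  V3 = 240·(cos(81.6°) + j·sin(81.6°)) = 35.06 + j237.4 V
  V4 = 22.3·(cos(69.2°) + j·sin(69.2°)) = 7.919 + j20.85 V
Step 2 — Sum components: V_total = -8.665 + j308 V.
Step 3 — Convert to polar: |V_total| = 308.2 V, ∠V_total = 91.6°.

V_total = 308.2∠91.6° V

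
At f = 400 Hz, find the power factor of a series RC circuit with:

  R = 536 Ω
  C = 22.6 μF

Step 1 — Angular frequency: ω = 2π·f = 2π·400 = 2513 rad/s.
Step 2 — Component impedances:
  R: Z = R = 536 Ω
  C: Z = 1/(jωC) = -j/(ω·C) = 0 - j17.61 Ω
Step 3 — Series combination: Z_total = R + C = 536 - j17.61 Ω = 536.3∠-1.9° Ω.
Step 4 — Power factor: PF = cos(φ) = Re(Z)/|Z| = 536/536.29 = 0.9995.
Step 5 — Type: Im(Z) = -17.61 ⇒ leading (phase φ = -1.9°).

PF = 0.9995 (leading, φ = -1.9°)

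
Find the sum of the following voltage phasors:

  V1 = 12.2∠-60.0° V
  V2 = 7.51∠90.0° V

Step 1 — Convert each phasor to rectangular form:
  V1 = 12.2·(cos(-60.0°) + j·sin(-60.0°)) = 6.1 - j10.57 V
  V2 = 7.51·(cos(90.0°) + j·sin(90.0°)) = 0 + j7.51 V
Step 2 — Sum components: V_total = 6.1 - j3.056 V.
Step 3 — Convert to polar: |V_total| = 6.822 V, ∠V_total = -26.6°.

V_total = 6.822∠-26.6° V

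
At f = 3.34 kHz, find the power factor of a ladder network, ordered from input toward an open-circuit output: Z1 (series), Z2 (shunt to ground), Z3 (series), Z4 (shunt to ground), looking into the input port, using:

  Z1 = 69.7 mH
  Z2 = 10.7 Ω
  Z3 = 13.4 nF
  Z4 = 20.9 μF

Step 1 — Angular frequency: ω = 2π·f = 2π·3340 = 2.099e+04 rad/s.
Step 2 — Component impedances:
  Z1: Z = jωL = j·2.099e+04·0.0697 = 0 + j1463 Ω
  Z2: Z = R = 10.7 Ω
  Z3: Z = 1/(jωC) = -j/(ω·C) = 0 - j3556 Ω
  Z4: Z = 1/(jωC) = -j/(ω·C) = 0 - j2.28 Ω
Step 3 — Ladder network (open output): work backward from the far end, alternating series and parallel combinations. Z_in = 10.7 + j1463 Ω = 1463∠89.6° Ω.
Step 4 — Power factor: PF = cos(φ) = Re(Z)/|Z| = 10.7/1462.7 = 0.007315.
Step 5 — Type: Im(Z) = 1463 ⇒ lagging (phase φ = 89.6°).

PF = 0.007315 (lagging, φ = 89.6°)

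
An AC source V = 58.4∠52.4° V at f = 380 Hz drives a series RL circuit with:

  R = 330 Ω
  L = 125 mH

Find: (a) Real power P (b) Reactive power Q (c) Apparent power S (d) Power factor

Step 1 — Angular frequency: ω = 2π·f = 2π·380 = 2388 rad/s.
Step 2 — Component impedances:
  R: Z = R = 330 Ω
  L: Z = jωL = j·2388·0.125 = 0 + j298.5 Ω
Step 3 — Series combination: Z_total = R + L = 330 + j298.5 Ω = 444.9∠42.1° Ω.
Step 4 — Source phasor: V = 58.4∠52.4° V = 35.63 + j46.27 V.
Step 5 — Current: I = V / Z = 0.1291 + j0.02341 A = 0.1313∠10.3° A.
Step 6 — Complex power: S = V·I* = 5.685 + j5.142 VA.
Step 7 — Real power: P = Re(S) = 5.685 W.
Step 8 — Reactive power: Q = Im(S) = 5.142 VAR.
Step 9 — Apparent power: |S| = 7.665 VA.
Step 10 — Power factor: PF = P/|S| = 0.7417 (lagging).

(a) P = 5.685 W  (b) Q = 5.142 VAR  (c) S = 7.665 VA  (d) PF = 0.7417 (lagging)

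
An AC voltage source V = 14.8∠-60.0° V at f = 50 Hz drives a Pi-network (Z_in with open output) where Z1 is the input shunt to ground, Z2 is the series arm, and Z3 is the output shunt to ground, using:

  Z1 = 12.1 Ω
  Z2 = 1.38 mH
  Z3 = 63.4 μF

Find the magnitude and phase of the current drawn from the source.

Step 1 — Angular frequency: ω = 2π·f = 2π·50 = 314.2 rad/s.
Step 2 — Component impedances:
  Z1: Z = R = 12.1 Ω
  Z2: Z = jωL = j·314.2·0.00138 = 0 + j0.4335 Ω
  Z3: Z = 1/(jωC) = -j/(ω·C) = 0 - j50.21 Ω
Step 3 — With open output, the series arm Z2 and the output shunt Z3 appear in series to ground: Z2 + Z3 = 0 - j49.77 Ω.
Step 4 — Parallel with input shunt Z1: Z_in = Z1 || (Z2 + Z3) = 11.42 - j2.777 Ω = 11.76∠-13.7° Ω.
Step 5 — Source phasor: V = 14.8∠-60.0° V = 7.4 - j12.82 V.
Step 6 — Ohm's law: I = V / Z_total = (7.4 - j12.82) / (11.42 - j2.777) = 0.8691 - j0.9106 A.
Step 7 — Convert to polar: |I| = 1.259 A, ∠I = -46.3°.

I = 1.259∠-46.3° A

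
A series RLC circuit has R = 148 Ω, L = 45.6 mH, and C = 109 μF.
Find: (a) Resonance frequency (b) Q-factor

Step 1 — Resonance condition Im(Z)=0 gives ω₀ = 1/√(LC).
Step 2 — ω₀ = 1/√(0.0456·0.000109) = 448.5 rad/s.
Step 3 — f₀ = ω₀/(2π) = 71.39 Hz.
Step 4 — Series Q: Q = ω₀L/R = 448.5·0.0456/148 = 0.1382.

(a) f₀ = 71.39 Hz  (b) Q = 0.1382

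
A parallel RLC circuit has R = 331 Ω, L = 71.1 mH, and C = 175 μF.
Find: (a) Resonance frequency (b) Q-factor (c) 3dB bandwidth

Step 1 — Resonance: ω₀ = 1/√(LC) = 1/√(0.0711·0.000175) = 283.5 rad/s.
Step 2 — f₀ = ω₀/(2π) = 45.12 Hz.
Step 3 — Parallel Q: Q = R/(ω₀L) = 331/(283.5·0.0711) = 16.42.
Step 4 — Bandwidth: Δω = ω₀/Q = 17.26 rad/s; BW = Δω/(2π) = 2.748 Hz.

(a) f₀ = 45.12 Hz  (b) Q = 16.42  (c) BW = 2.748 Hz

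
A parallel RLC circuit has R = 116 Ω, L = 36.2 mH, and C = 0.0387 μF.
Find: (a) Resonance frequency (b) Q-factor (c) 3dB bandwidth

Step 1 — Resonance: ω₀ = 1/√(LC) = 1/√(0.0362·3.87e-08) = 2.672e+04 rad/s.
Step 2 — f₀ = ω₀/(2π) = 4252 Hz.
Step 3 — Parallel Q: Q = R/(ω₀L) = 116/(2.672e+04·0.0362) = 0.1199.
Step 4 — Bandwidth: Δω = ω₀/Q = 2.228e+05 rad/s; BW = Δω/(2π) = 3.545e+04 Hz.

(a) f₀ = 4252 Hz  (b) Q = 0.1199  (c) BW = 3.545e+04 Hz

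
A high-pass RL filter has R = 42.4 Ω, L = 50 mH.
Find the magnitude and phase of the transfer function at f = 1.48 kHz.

Step 1 — Angular frequency: ω = 2π·1480 = 9299 rad/s.
Step 2 — Transfer function: H(jω) = jωL/(R + jωL).
Step 3 — Numerator jωL = j·465; denominator R + jωL = 42.4 + j465.
Step 4 — H = 0.9918 + j0.09044.
Step 5 — Magnitude: |H| = 0.9959 (-0.0 dB); phase: φ = 5.2°.

|H| = 0.9959 (-0.0 dB), φ = 5.2°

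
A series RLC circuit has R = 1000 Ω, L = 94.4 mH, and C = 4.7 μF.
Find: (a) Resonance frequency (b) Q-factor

Step 1 — Resonance condition Im(Z)=0 gives ω₀ = 1/√(LC).
Step 2 — ω₀ = 1/√(0.0944·4.7e-06) = 1501 rad/s.
Step 3 — f₀ = ω₀/(2π) = 238.9 Hz.
Step 4 — Series Q: Q = ω₀L/R = 1501·0.0944/1000 = 0.1417.

(a) f₀ = 238.9 Hz  (b) Q = 0.1417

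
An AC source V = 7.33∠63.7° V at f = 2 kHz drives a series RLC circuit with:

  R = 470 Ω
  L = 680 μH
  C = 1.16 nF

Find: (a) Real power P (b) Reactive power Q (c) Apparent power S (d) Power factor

Step 1 — Angular frequency: ω = 2π·f = 2π·2000 = 1.257e+04 rad/s.
Step 2 — Component impedances:
  R: Z = R = 470 Ω
  L: Z = jωL = j·1.257e+04·0.00068 = 0 + j8.545 Ω
  C: Z = 1/(jωC) = -j/(ω·C) = 0 - j6.86e+04 Ω
Step 3 — Series combination: Z_total = R + L + C = 470 - j6.859e+04 Ω = 6.859e+04∠-89.6° Ω.
Step 4 — Source phasor: V = 7.33∠63.7° V = 3.248 + j6.571 V.
Step 5 — Current: I = V / Z = -9.547e-05 + j4.8e-05 A = 0.0001069∠153.3° A.
Step 6 — Complex power: S = V·I* = 5.367e-06 - j0.0007833 VA.
Step 7 — Real power: P = Re(S) = 5.367e-06 W.
Step 8 — Reactive power: Q = Im(S) = -0.0007833 VAR.
Step 9 — Apparent power: |S| = 0.0007833 VA.
Step 10 — Power factor: PF = P/|S| = 0.006852 (leading).

(a) P = 5.367e-06 W  (b) Q = -0.0007833 VAR  (c) S = 0.0007833 VA  (d) PF = 0.006852 (leading)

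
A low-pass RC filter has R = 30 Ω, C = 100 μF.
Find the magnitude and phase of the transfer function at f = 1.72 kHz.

Step 1 — Angular frequency: ω = 2π·1720 = 1.081e+04 rad/s.
Step 2 — Transfer function: H(jω) = 1/(1 + jωRC).
Step 3 — Denominator: 1 + jωRC = 1 + j·1.081e+04·30·0.0001 = 1 + j32.42.
Step 4 — H = 0.0009504 - j0.03081.
Step 5 — Magnitude: |H| = 0.03083 (-30.2 dB); phase: φ = -88.2°.

|H| = 0.03083 (-30.2 dB), φ = -88.2°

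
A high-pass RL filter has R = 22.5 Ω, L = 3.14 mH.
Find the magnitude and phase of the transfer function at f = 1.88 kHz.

Step 1 — Angular frequency: ω = 2π·1880 = 1.181e+04 rad/s.
Step 2 — Transfer function: H(jω) = jωL/(R + jωL).
Step 3 — Numerator jωL = j·37.09; denominator R + jωL = 22.5 + j37.09.
Step 4 — H = 0.731 + j0.4434.
Step 5 — Magnitude: |H| = 0.855 (-1.4 dB); phase: φ = 31.2°.

|H| = 0.855 (-1.4 dB), φ = 31.2°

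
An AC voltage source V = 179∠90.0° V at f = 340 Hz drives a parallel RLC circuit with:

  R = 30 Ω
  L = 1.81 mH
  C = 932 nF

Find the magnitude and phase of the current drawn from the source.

Step 1 — Angular frequency: ω = 2π·f = 2π·340 = 2136 rad/s.
Step 2 — Component impedances:
  R: Z = R = 30 Ω
  L: Z = jωL = j·2136·0.00181 = 0 + j3.867 Ω
  C: Z = 1/(jωC) = -j/(ω·C) = 0 - j502.3 Ω
Step 3 — Parallel combination: 1/Z_total = 1/R + 1/L + 1/C; Z_total = 0.4977 + j3.832 Ω = 3.864∠82.6° Ω.
Step 4 — Source phasor: V = 179∠90.0° V = 0 + j179 V.
Step 5 — Ohm's law: I = V / Z_total = (0 + j179) / (0.4977 + j3.832) = 45.94 + j5.967 A.
Step 6 — Convert to polar: |I| = 46.32 A, ∠I = 7.4°.

I = 46.32∠7.4° A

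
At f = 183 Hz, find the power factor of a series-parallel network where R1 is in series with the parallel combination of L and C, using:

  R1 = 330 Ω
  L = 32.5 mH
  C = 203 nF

Step 1 — Angular frequency: ω = 2π·f = 2π·183 = 1150 rad/s.
Step 2 — Component impedances:
  R1: Z = R = 330 Ω
  L: Z = jωL = j·1150·0.0325 = 0 + j37.37 Ω
  C: Z = 1/(jωC) = -j/(ω·C) = 0 - j4284 Ω
Step 3 — Parallel branch: L || C = 1/(1/L + 1/C) = 0 + j37.7 Ω.
Step 4 — Series with R1: Z_total = R1 + (L || C) = 330 + j37.7 Ω = 332.1∠6.5° Ω.
Step 5 — Power factor: PF = cos(φ) = Re(Z)/|Z| = 330/332.15 = 0.9935.
Step 6 — Type: Im(Z) = 37.7 ⇒ lagging (phase φ = 6.5°).

PF = 0.9935 (lagging, φ = 6.5°)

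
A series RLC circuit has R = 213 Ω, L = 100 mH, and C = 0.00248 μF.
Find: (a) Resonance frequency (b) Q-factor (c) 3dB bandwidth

Step 1 — Resonance: ω₀ = 1/√(LC) = 1/√(0.1·2.48e-09) = 6.35e+04 rad/s.
Step 2 — f₀ = ω₀/(2π) = 1.011e+04 Hz.
Step 3 — Series Q: Q = ω₀L/R = 6.35e+04·0.1/213 = 29.81.
Step 4 — Bandwidth: Δω = ω₀/Q = 2130 rad/s; BW = Δω/(2π) = 339 Hz.

(a) f₀ = 1.011e+04 Hz  (b) Q = 29.81  (c) BW = 339 Hz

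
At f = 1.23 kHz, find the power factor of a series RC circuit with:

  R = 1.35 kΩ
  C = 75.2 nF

Step 1 — Angular frequency: ω = 2π·f = 2π·1230 = 7728 rad/s.
Step 2 — Component impedances:
  R: Z = R = 1350 Ω
  C: Z = 1/(jωC) = -j/(ω·C) = 0 - j1721 Ω
Step 3 — Series combination: Z_total = R + C = 1350 - j1721 Ω = 2187∠-51.9° Ω.
Step 4 — Power factor: PF = cos(φ) = Re(Z)/|Z| = 1350/2187 = 0.6173.
Step 5 — Type: Im(Z) = -1721 ⇒ leading (phase φ = -51.9°).

PF = 0.6173 (leading, φ = -51.9°)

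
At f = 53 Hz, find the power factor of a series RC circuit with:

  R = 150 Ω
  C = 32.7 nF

Step 1 — Angular frequency: ω = 2π·f = 2π·53 = 333 rad/s.
Step 2 — Component impedances:
  R: Z = R = 150 Ω
  C: Z = 1/(jωC) = -j/(ω·C) = 0 - j9.183e+04 Ω
Step 3 — Series combination: Z_total = R + C = 150 - j9.183e+04 Ω = 9.183e+04∠-89.9° Ω.
Step 4 — Power factor: PF = cos(φ) = Re(Z)/|Z| = 150/9.183e+04 = 0.001633.
Step 5 — Type: Im(Z) = -9.183e+04 ⇒ leading (phase φ = -89.9°).

PF = 0.001633 (leading, φ = -89.9°)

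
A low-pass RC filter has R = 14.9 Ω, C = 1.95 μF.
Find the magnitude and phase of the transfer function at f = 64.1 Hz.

Step 1 — Angular frequency: ω = 2π·64.1 = 402.8 rad/s.
Step 2 — Transfer function: H(jω) = 1/(1 + jωRC).
Step 3 — Denominator: 1 + jωRC = 1 + j·402.8·14.9·1.95e-06 = 1 + j0.0117.
Step 4 — H = 0.9999 - j0.0117.
Step 5 — Magnitude: |H| = 0.9999 (-0.0 dB); phase: φ = -0.7°.

|H| = 0.9999 (-0.0 dB), φ = -0.7°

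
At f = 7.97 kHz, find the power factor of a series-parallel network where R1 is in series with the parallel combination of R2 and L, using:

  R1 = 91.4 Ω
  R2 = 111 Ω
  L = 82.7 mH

Step 1 — Angular frequency: ω = 2π·f = 2π·7970 = 5.008e+04 rad/s.
Step 2 — Component impedances:
  R1: Z = R = 91.4 Ω
  R2: Z = R = 111 Ω
  L: Z = jωL = j·5.008e+04·0.0827 = 0 + j4141 Ω
Step 3 — Parallel branch: R2 || L = 1/(1/R2 + 1/L) = 110.9 + j2.973 Ω.
Step 4 — Series with R1: Z_total = R1 + (R2 || L) = 202.3 + j2.973 Ω = 202.3∠0.8° Ω.
Step 5 — Power factor: PF = cos(φ) = Re(Z)/|Z| = 202.32/202.34 = 0.9999.
Step 6 — Type: Im(Z) = 2.973 ⇒ lagging (phase φ = 0.8°).

PF = 0.9999 (lagging, φ = 0.8°)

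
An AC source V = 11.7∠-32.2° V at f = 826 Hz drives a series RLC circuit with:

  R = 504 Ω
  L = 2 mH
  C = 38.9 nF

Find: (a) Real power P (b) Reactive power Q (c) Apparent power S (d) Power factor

Step 1 — Angular frequency: ω = 2π·f = 2π·826 = 5190 rad/s.
Step 2 — Component impedances:
  R: Z = R = 504 Ω
  L: Z = jωL = j·5190·0.002 = 0 + j10.38 Ω
  C: Z = 1/(jωC) = -j/(ω·C) = 0 - j4953 Ω
Step 3 — Series combination: Z_total = R + L + C = 504 - j4943 Ω = 4969∠-84.2° Ω.
Step 4 — Source phasor: V = 11.7∠-32.2° V = 9.9 - j6.235 V.
Step 5 — Current: I = V / Z = 0.00145 + j0.001855 A = 0.002355∠52.0° A.
Step 6 — Complex power: S = V·I* = 0.002795 - j0.02741 VA.
Step 7 — Real power: P = Re(S) = 0.002795 W.
Step 8 — Reactive power: Q = Im(S) = -0.02741 VAR.
Step 9 — Apparent power: |S| = 0.02755 VA.
Step 10 — Power factor: PF = P/|S| = 0.1014 (leading).

(a) P = 0.002795 W  (b) Q = -0.02741 VAR  (c) S = 0.02755 VA  (d) PF = 0.1014 (leading)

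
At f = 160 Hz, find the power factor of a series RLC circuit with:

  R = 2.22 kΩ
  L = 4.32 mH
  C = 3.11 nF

Step 1 — Angular frequency: ω = 2π·f = 2π·160 = 1005 rad/s.
Step 2 — Component impedances:
  R: Z = R = 2220 Ω
  L: Z = jωL = j·1005·0.00432 = 0 + j4.343 Ω
  C: Z = 1/(jωC) = -j/(ω·C) = 0 - j3.198e+05 Ω
Step 3 — Series combination: Z_total = R + L + C = 2220 - j3.198e+05 Ω = 3.198e+05∠-89.6° Ω.
Step 4 — Power factor: PF = cos(φ) = Re(Z)/|Z| = 2220/3.1985e+05 = 0.006941.
Step 5 — Type: Im(Z) = -3.198e+05 ⇒ leading (phase φ = -89.6°).

PF = 0.006941 (leading, φ = -89.6°)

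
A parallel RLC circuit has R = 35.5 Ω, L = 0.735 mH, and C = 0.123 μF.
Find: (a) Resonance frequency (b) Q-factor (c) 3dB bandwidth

Step 1 — Resonance: ω₀ = 1/√(LC) = 1/√(0.000735·1.23e-07) = 1.052e+05 rad/s.
Step 2 — f₀ = ω₀/(2π) = 1.674e+04 Hz.
Step 3 — Parallel Q: Q = R/(ω₀L) = 35.5/(1.052e+05·0.000735) = 0.4592.
Step 4 — Bandwidth: Δω = ω₀/Q = 2.29e+05 rad/s; BW = Δω/(2π) = 3.645e+04 Hz.

(a) f₀ = 1.674e+04 Hz  (b) Q = 0.4592  (c) BW = 3.645e+04 Hz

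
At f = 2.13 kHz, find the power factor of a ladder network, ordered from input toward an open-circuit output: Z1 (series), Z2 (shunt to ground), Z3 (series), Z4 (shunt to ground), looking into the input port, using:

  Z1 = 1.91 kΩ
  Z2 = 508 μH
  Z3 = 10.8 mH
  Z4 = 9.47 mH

Step 1 — Angular frequency: ω = 2π·f = 2π·2130 = 1.338e+04 rad/s.
Step 2 — Component impedances:
  Z1: Z = R = 1910 Ω
  Z2: Z = jωL = j·1.338e+04·0.000508 = 0 + j6.799 Ω
  Z3: Z = jωL = j·1.338e+04·0.0108 = 0 + j144.5 Ω
  Z4: Z = jωL = j·1.338e+04·0.00947 = 0 + j126.7 Ω
Step 3 — Ladder network (open output): work backward from the far end, alternating series and parallel combinations. Z_in = 1910 + j6.632 Ω = 1910∠0.2° Ω.
Step 4 — Power factor: PF = cos(φ) = Re(Z)/|Z| = 1910/1910 = 1.
Step 5 — Type: Im(Z) = 6.632 ⇒ lagging (phase φ = 0.2°).

PF = 1 (lagging, φ = 0.2°)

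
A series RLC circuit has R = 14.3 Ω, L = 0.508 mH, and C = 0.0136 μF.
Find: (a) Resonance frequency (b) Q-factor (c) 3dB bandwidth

Step 1 — Resonance: ω₀ = 1/√(LC) = 1/√(0.000508·1.36e-08) = 3.805e+05 rad/s.
Step 2 — f₀ = ω₀/(2π) = 6.055e+04 Hz.
Step 3 — Series Q: Q = ω₀L/R = 3.805e+05·0.000508/14.3 = 13.52.
Step 4 — Bandwidth: Δω = ω₀/Q = 2.815e+04 rad/s; BW = Δω/(2π) = 4480 Hz.

(a) f₀ = 6.055e+04 Hz  (b) Q = 13.52  (c) BW = 4480 Hz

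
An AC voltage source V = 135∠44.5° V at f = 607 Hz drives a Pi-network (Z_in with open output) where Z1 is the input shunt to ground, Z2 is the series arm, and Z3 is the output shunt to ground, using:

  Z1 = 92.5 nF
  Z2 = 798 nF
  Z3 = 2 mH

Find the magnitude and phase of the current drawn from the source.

Step 1 — Angular frequency: ω = 2π·f = 2π·607 = 3814 rad/s.
Step 2 — Component impedances:
  Z1: Z = 1/(jωC) = -j/(ω·C) = 0 - j2835 Ω
  Z2: Z = 1/(jωC) = -j/(ω·C) = 0 - j328.6 Ω
  Z3: Z = jωL = j·3814·0.002 = 0 + j7.628 Ω
Step 3 — With open output, the series arm Z2 and the output shunt Z3 appear in series to ground: Z2 + Z3 = 0 - j320.9 Ω.
Step 4 — Parallel with input shunt Z1: Z_in = Z1 || (Z2 + Z3) = 0 - j288.3 Ω = 288.3∠-90.0° Ω.
Step 5 — Source phasor: V = 135∠44.5° V = 96.29 + j94.62 V.
Step 6 — Ohm's law: I = V / Z_total = (96.29 + j94.62) / (0 - j288.3) = -0.3282 + j0.334 A.
Step 7 — Convert to polar: |I| = 0.4683 A, ∠I = 134.5°.

I = 0.4683∠134.5° A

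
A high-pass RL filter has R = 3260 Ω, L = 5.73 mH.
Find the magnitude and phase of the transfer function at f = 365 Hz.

Step 1 — Angular frequency: ω = 2π·365 = 2293 rad/s.
Step 2 — Transfer function: H(jω) = jωL/(R + jωL).
Step 3 — Numerator jωL = j·13.14; denominator R + jωL = 3260 + j13.14.
Step 4 — H = 1.625e-05 + j0.004031.
Step 5 — Magnitude: |H| = 0.004031 (-47.9 dB); phase: φ = 89.8°.

|H| = 0.004031 (-47.9 dB), φ = 89.8°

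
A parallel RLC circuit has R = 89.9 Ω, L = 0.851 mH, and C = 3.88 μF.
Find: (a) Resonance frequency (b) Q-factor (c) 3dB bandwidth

Step 1 — Resonance: ω₀ = 1/√(LC) = 1/√(0.000851·3.88e-06) = 1.74e+04 rad/s.
Step 2 — f₀ = ω₀/(2π) = 2770 Hz.
Step 3 — Parallel Q: Q = R/(ω₀L) = 89.9/(1.74e+04·0.000851) = 6.07.
Step 4 — Bandwidth: Δω = ω₀/Q = 2867 rad/s; BW = Δω/(2π) = 456.3 Hz.

(a) f₀ = 2770 Hz  (b) Q = 6.07  (c) BW = 456.3 Hz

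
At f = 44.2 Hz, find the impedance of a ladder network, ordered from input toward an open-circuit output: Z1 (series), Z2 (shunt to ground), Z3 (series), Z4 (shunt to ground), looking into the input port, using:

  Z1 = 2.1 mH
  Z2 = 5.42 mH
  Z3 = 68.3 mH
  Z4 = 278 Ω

Step 1 — Angular frequency: ω = 2π·f = 2π·44.2 = 277.7 rad/s.
Step 2 — Component impedances:
  Z1: Z = jωL = j·277.7·0.0021 = 0 + j0.5832 Ω
  Z2: Z = jωL = j·277.7·0.00542 = 0 + j1.505 Ω
  Z3: Z = jωL = j·277.7·0.0683 = 0 + j18.97 Ω
  Z4: Z = R = 278 Ω
Step 3 — Ladder network (open output): work backward from the far end, alternating series and parallel combinations. Z_in = 0.008106 + j2.088 Ω = 2.088∠89.8° Ω.

Z = 0.008106 + j2.088 Ω = 2.088∠89.8° Ω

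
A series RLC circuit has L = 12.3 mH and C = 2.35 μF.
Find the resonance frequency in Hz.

Step 1 — Resonance condition Im(Z)=0 gives ω₀ = 1/√(LC).
Step 2 — ω₀ = 1/√(0.0123·2.35e-06) = 5882 rad/s.
Step 3 — f₀ = ω₀/(2π) = 936.1 Hz.

f₀ = 936.1 Hz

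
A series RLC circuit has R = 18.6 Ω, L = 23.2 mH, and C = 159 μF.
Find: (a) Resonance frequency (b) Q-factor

Step 1 — Resonance condition Im(Z)=0 gives ω₀ = 1/√(LC).
Step 2 — ω₀ = 1/√(0.0232·0.000159) = 520.7 rad/s.
Step 3 — f₀ = ω₀/(2π) = 82.87 Hz.
Step 4 — Series Q: Q = ω₀L/R = 520.7·0.0232/18.6 = 0.6494.

(a) f₀ = 82.87 Hz  (b) Q = 0.6494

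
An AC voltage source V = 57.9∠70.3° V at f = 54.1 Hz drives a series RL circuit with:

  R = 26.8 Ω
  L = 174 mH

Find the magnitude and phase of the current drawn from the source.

Step 1 — Angular frequency: ω = 2π·f = 2π·54.1 = 339.9 rad/s.
Step 2 — Component impedances:
  R: Z = R = 26.8 Ω
  L: Z = jωL = j·339.9·0.174 = 0 + j59.15 Ω
Step 3 — Series combination: Z_total = R + L = 26.8 + j59.15 Ω = 64.93∠65.6° Ω.
Step 4 — Source phasor: V = 57.9∠70.3° V = 19.52 + j54.51 V.
Step 5 — Ohm's law: I = V / Z_total = (19.52 + j54.51) / (26.8 + j59.15) = 0.8887 + j0.07269 A.
Step 6 — Convert to polar: |I| = 0.8917 A, ∠I = 4.7°.

I = 0.8917∠4.7° A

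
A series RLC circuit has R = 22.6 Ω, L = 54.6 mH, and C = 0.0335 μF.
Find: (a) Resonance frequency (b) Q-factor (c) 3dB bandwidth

Step 1 — Resonance: ω₀ = 1/√(LC) = 1/√(0.0546·3.35e-08) = 2.338e+04 rad/s.
Step 2 — f₀ = ω₀/(2π) = 3721 Hz.
Step 3 — Series Q: Q = ω₀L/R = 2.338e+04·0.0546/22.6 = 56.49.
Step 4 — Bandwidth: Δω = ω₀/Q = 413.9 rad/s; BW = Δω/(2π) = 65.88 Hz.

(a) f₀ = 3721 Hz  (b) Q = 56.49  (c) BW = 65.88 Hz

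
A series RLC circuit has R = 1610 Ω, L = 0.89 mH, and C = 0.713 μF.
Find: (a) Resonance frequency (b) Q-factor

Step 1 — Resonance condition Im(Z)=0 gives ω₀ = 1/√(LC).
Step 2 — ω₀ = 1/√(0.00089·7.13e-07) = 3.97e+04 rad/s.
Step 3 — f₀ = ω₀/(2π) = 6318 Hz.
Step 4 — Series Q: Q = ω₀L/R = 3.97e+04·0.00089/1610 = 0.02194.

(a) f₀ = 6318 Hz  (b) Q = 0.02194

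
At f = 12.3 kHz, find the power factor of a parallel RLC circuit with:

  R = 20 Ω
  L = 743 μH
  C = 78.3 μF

Step 1 — Angular frequency: ω = 2π·f = 2π·1.23e+04 = 7.728e+04 rad/s.
Step 2 — Component impedances:
  R: Z = R = 20 Ω
  L: Z = jωL = j·7.728e+04·0.000743 = 0 + j57.42 Ω
  C: Z = 1/(jωC) = -j/(ω·C) = 0 - j0.1653 Ω
Step 3 — Parallel combination: 1/Z_total = 1/R + 1/L + 1/C; Z_total = 0.001373 - j0.1657 Ω = 0.1657∠-89.5° Ω.
Step 4 — Power factor: PF = cos(φ) = Re(Z)/|Z| = 0.001373/0.1657 = 0.008286.
Step 5 — Type: Im(Z) = -0.1657 ⇒ leading (phase φ = -89.5°).

PF = 0.008286 (leading, φ = -89.5°)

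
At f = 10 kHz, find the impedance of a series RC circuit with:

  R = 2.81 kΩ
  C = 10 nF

Step 1 — Angular frequency: ω = 2π·f = 2π·1e+04 = 6.283e+04 rad/s.
Step 2 — Component impedances:
  R: Z = R = 2810 Ω
  C: Z = 1/(jωC) = -j/(ω·C) = 0 - j1592 Ω
Step 3 — Series combination: Z_total = R + C = 2810 - j1592 Ω = 3229∠-29.5° Ω.

Z = 2810 - j1592 Ω = 3229∠-29.5° Ω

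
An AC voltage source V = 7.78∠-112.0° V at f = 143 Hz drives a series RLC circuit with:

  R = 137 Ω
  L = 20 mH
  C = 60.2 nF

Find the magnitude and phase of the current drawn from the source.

Step 1 — Angular frequency: ω = 2π·f = 2π·143 = 898.5 rad/s.
Step 2 — Component impedances:
  R: Z = R = 137 Ω
  L: Z = jωL = j·898.5·0.02 = 0 + j17.97 Ω
  C: Z = 1/(jωC) = -j/(ω·C) = 0 - j1.849e+04 Ω
Step 3 — Series combination: Z_total = R + L + C = 137 - j1.847e+04 Ω = 1.847e+04∠-89.6° Ω.
Step 4 — Source phasor: V = 7.78∠-112.0° V = -2.914 - j7.213 V.
Step 5 — Ohm's law: I = V / Z_total = (-2.914 - j7.213) / (137 - j1.847e+04) = 0.0003894 - j0.0001607 A.
Step 6 — Convert to polar: |I| = 0.0004212 A, ∠I = -22.4°.

I = 0.0004212∠-22.4° A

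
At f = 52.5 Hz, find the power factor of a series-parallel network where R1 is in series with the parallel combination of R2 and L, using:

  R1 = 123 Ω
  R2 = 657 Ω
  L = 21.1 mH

Step 1 — Angular frequency: ω = 2π·f = 2π·52.5 = 329.9 rad/s.
Step 2 — Component impedances:
  R1: Z = R = 123 Ω
  R2: Z = R = 657 Ω
  L: Z = jωL = j·329.9·0.0211 = 0 + j6.96 Ω
Step 3 — Parallel branch: R2 || L = 1/(1/R2 + 1/L) = 0.07373 + j6.959 Ω.
Step 4 — Series with R1: Z_total = R1 + (R2 || L) = 123.1 + j6.959 Ω = 123.3∠3.2° Ω.
Step 5 — Power factor: PF = cos(φ) = Re(Z)/|Z| = 123.1/123.3 = 0.9984.
Step 6 — Type: Im(Z) = 6.959 ⇒ lagging (phase φ = 3.2°).

PF = 0.9984 (lagging, φ = 3.2°)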